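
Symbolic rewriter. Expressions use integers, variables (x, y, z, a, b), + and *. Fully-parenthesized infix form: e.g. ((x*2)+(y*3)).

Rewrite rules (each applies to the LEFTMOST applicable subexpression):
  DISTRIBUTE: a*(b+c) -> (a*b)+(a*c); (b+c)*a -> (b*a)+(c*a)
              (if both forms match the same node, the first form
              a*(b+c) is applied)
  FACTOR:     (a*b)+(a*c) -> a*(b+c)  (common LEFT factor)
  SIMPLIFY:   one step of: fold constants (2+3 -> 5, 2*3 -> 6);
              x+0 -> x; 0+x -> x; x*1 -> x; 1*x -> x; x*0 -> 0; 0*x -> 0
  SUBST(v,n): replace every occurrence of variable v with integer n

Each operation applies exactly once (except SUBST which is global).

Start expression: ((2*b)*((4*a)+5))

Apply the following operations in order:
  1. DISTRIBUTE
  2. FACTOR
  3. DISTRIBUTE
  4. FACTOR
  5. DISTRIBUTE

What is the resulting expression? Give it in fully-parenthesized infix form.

Start: ((2*b)*((4*a)+5))
Apply DISTRIBUTE at root (target: ((2*b)*((4*a)+5))): ((2*b)*((4*a)+5)) -> (((2*b)*(4*a))+((2*b)*5))
Apply FACTOR at root (target: (((2*b)*(4*a))+((2*b)*5))): (((2*b)*(4*a))+((2*b)*5)) -> ((2*b)*((4*a)+5))
Apply DISTRIBUTE at root (target: ((2*b)*((4*a)+5))): ((2*b)*((4*a)+5)) -> (((2*b)*(4*a))+((2*b)*5))
Apply FACTOR at root (target: (((2*b)*(4*a))+((2*b)*5))): (((2*b)*(4*a))+((2*b)*5)) -> ((2*b)*((4*a)+5))
Apply DISTRIBUTE at root (target: ((2*b)*((4*a)+5))): ((2*b)*((4*a)+5)) -> (((2*b)*(4*a))+((2*b)*5))

Answer: (((2*b)*(4*a))+((2*b)*5))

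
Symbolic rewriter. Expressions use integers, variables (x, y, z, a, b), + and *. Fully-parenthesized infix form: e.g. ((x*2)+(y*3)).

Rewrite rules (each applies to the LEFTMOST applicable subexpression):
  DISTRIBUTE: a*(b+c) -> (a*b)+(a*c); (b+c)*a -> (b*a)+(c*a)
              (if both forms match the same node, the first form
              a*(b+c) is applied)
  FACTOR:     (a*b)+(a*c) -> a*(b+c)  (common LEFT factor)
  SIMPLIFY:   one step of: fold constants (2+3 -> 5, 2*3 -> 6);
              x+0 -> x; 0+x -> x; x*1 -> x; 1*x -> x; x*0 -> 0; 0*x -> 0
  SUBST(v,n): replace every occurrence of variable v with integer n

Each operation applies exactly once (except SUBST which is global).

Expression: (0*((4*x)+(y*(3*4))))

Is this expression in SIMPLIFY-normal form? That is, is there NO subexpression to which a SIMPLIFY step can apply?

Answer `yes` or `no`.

Answer: no

Derivation:
Expression: (0*((4*x)+(y*(3*4))))
Scanning for simplifiable subexpressions (pre-order)...
  at root: (0*((4*x)+(y*(3*4)))) (SIMPLIFIABLE)
  at R: ((4*x)+(y*(3*4))) (not simplifiable)
  at RL: (4*x) (not simplifiable)
  at RR: (y*(3*4)) (not simplifiable)
  at RRR: (3*4) (SIMPLIFIABLE)
Found simplifiable subexpr at path root: (0*((4*x)+(y*(3*4))))
One SIMPLIFY step would give: 0
-> NOT in normal form.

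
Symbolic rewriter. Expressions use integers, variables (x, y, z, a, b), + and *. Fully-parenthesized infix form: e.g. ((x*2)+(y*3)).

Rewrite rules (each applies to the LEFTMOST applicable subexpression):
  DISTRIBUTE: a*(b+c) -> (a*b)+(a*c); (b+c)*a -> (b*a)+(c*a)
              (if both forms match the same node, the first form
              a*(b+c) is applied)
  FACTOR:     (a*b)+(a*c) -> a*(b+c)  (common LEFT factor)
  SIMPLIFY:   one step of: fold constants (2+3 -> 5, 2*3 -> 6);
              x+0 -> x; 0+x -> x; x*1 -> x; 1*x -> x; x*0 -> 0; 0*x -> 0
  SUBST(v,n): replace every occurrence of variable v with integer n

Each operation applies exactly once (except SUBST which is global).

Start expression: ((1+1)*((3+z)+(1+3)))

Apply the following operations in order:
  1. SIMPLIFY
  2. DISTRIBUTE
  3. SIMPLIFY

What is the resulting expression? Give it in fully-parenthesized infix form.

Answer: ((2*(3+z))+(2*4))

Derivation:
Start: ((1+1)*((3+z)+(1+3)))
Apply SIMPLIFY at L (target: (1+1)): ((1+1)*((3+z)+(1+3))) -> (2*((3+z)+(1+3)))
Apply DISTRIBUTE at root (target: (2*((3+z)+(1+3)))): (2*((3+z)+(1+3))) -> ((2*(3+z))+(2*(1+3)))
Apply SIMPLIFY at RR (target: (1+3)): ((2*(3+z))+(2*(1+3))) -> ((2*(3+z))+(2*4))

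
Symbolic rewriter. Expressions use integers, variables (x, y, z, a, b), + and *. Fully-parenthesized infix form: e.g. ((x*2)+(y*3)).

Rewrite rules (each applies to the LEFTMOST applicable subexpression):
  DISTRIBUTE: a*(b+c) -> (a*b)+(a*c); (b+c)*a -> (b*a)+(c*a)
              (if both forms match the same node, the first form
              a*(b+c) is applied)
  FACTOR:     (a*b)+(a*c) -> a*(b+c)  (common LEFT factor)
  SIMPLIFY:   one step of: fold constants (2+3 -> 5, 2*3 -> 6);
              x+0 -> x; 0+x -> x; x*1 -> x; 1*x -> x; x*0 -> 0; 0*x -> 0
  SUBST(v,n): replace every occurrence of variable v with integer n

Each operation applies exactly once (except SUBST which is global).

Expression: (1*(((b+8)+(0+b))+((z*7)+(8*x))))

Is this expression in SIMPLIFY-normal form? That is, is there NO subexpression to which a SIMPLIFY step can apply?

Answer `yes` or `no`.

Expression: (1*(((b+8)+(0+b))+((z*7)+(8*x))))
Scanning for simplifiable subexpressions (pre-order)...
  at root: (1*(((b+8)+(0+b))+((z*7)+(8*x)))) (SIMPLIFIABLE)
  at R: (((b+8)+(0+b))+((z*7)+(8*x))) (not simplifiable)
  at RL: ((b+8)+(0+b)) (not simplifiable)
  at RLL: (b+8) (not simplifiable)
  at RLR: (0+b) (SIMPLIFIABLE)
  at RR: ((z*7)+(8*x)) (not simplifiable)
  at RRL: (z*7) (not simplifiable)
  at RRR: (8*x) (not simplifiable)
Found simplifiable subexpr at path root: (1*(((b+8)+(0+b))+((z*7)+(8*x))))
One SIMPLIFY step would give: (((b+8)+(0+b))+((z*7)+(8*x)))
-> NOT in normal form.

Answer: no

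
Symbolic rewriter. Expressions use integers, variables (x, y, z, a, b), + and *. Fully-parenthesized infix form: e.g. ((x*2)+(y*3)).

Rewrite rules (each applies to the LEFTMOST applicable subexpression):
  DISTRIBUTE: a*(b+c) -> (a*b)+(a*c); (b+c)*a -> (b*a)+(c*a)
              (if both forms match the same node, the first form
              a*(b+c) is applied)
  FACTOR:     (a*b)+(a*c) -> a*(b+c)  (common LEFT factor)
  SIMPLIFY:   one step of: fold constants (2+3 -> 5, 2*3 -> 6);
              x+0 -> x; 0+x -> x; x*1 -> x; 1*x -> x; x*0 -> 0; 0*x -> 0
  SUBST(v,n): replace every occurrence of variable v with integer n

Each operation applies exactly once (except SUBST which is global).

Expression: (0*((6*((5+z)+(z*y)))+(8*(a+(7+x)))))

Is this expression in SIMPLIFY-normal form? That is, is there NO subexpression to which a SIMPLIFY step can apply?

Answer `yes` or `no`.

Expression: (0*((6*((5+z)+(z*y)))+(8*(a+(7+x)))))
Scanning for simplifiable subexpressions (pre-order)...
  at root: (0*((6*((5+z)+(z*y)))+(8*(a+(7+x))))) (SIMPLIFIABLE)
  at R: ((6*((5+z)+(z*y)))+(8*(a+(7+x)))) (not simplifiable)
  at RL: (6*((5+z)+(z*y))) (not simplifiable)
  at RLR: ((5+z)+(z*y)) (not simplifiable)
  at RLRL: (5+z) (not simplifiable)
  at RLRR: (z*y) (not simplifiable)
  at RR: (8*(a+(7+x))) (not simplifiable)
  at RRR: (a+(7+x)) (not simplifiable)
  at RRRR: (7+x) (not simplifiable)
Found simplifiable subexpr at path root: (0*((6*((5+z)+(z*y)))+(8*(a+(7+x)))))
One SIMPLIFY step would give: 0
-> NOT in normal form.

Answer: no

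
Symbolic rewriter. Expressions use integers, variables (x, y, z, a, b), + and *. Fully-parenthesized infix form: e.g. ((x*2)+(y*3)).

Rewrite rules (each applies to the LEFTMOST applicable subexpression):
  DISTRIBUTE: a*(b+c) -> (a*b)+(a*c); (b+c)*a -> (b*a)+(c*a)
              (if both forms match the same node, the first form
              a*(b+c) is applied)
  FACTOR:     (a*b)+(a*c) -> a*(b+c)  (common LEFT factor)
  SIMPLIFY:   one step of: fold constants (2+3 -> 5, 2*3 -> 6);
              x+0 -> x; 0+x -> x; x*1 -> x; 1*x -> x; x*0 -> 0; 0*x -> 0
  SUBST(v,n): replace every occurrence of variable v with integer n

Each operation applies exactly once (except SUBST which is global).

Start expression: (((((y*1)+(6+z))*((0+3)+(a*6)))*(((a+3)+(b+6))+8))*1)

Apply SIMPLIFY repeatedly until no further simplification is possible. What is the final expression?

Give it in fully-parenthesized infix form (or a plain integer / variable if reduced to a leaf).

Answer: (((y+(6+z))*(3+(a*6)))*(((a+3)+(b+6))+8))

Derivation:
Start: (((((y*1)+(6+z))*((0+3)+(a*6)))*(((a+3)+(b+6))+8))*1)
Step 1: at root: (((((y*1)+(6+z))*((0+3)+(a*6)))*(((a+3)+(b+6))+8))*1) -> ((((y*1)+(6+z))*((0+3)+(a*6)))*(((a+3)+(b+6))+8)); overall: (((((y*1)+(6+z))*((0+3)+(a*6)))*(((a+3)+(b+6))+8))*1) -> ((((y*1)+(6+z))*((0+3)+(a*6)))*(((a+3)+(b+6))+8))
Step 2: at LLL: (y*1) -> y; overall: ((((y*1)+(6+z))*((0+3)+(a*6)))*(((a+3)+(b+6))+8)) -> (((y+(6+z))*((0+3)+(a*6)))*(((a+3)+(b+6))+8))
Step 3: at LRL: (0+3) -> 3; overall: (((y+(6+z))*((0+3)+(a*6)))*(((a+3)+(b+6))+8)) -> (((y+(6+z))*(3+(a*6)))*(((a+3)+(b+6))+8))
Fixed point: (((y+(6+z))*(3+(a*6)))*(((a+3)+(b+6))+8))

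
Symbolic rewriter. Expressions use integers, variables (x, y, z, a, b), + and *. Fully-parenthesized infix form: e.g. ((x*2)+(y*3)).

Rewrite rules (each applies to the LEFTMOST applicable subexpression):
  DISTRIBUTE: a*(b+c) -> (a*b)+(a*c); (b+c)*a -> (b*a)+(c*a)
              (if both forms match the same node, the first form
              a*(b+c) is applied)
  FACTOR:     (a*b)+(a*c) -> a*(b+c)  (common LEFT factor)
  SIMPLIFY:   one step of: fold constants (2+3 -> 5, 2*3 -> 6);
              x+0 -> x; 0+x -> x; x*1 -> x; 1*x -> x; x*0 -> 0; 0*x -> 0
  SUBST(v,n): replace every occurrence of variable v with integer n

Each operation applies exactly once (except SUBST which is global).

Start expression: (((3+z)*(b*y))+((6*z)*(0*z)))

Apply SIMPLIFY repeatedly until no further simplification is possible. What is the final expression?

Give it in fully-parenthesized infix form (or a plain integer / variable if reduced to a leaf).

Start: (((3+z)*(b*y))+((6*z)*(0*z)))
Step 1: at RR: (0*z) -> 0; overall: (((3+z)*(b*y))+((6*z)*(0*z))) -> (((3+z)*(b*y))+((6*z)*0))
Step 2: at R: ((6*z)*0) -> 0; overall: (((3+z)*(b*y))+((6*z)*0)) -> (((3+z)*(b*y))+0)
Step 3: at root: (((3+z)*(b*y))+0) -> ((3+z)*(b*y)); overall: (((3+z)*(b*y))+0) -> ((3+z)*(b*y))
Fixed point: ((3+z)*(b*y))

Answer: ((3+z)*(b*y))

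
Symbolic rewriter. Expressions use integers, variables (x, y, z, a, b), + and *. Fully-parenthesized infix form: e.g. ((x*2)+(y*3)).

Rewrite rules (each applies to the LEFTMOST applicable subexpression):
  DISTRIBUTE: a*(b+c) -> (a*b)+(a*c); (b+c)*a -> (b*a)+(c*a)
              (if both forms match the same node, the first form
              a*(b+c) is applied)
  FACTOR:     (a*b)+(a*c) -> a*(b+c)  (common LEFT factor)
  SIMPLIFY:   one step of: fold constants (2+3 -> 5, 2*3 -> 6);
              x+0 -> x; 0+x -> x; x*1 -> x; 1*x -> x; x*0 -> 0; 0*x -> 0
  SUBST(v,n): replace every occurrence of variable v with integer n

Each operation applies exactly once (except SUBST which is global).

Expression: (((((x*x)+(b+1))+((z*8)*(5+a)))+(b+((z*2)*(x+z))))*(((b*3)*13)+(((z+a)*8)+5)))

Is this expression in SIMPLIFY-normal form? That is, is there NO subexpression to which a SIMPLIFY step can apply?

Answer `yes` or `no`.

Answer: yes

Derivation:
Expression: (((((x*x)+(b+1))+((z*8)*(5+a)))+(b+((z*2)*(x+z))))*(((b*3)*13)+(((z+a)*8)+5)))
Scanning for simplifiable subexpressions (pre-order)...
  at root: (((((x*x)+(b+1))+((z*8)*(5+a)))+(b+((z*2)*(x+z))))*(((b*3)*13)+(((z+a)*8)+5))) (not simplifiable)
  at L: ((((x*x)+(b+1))+((z*8)*(5+a)))+(b+((z*2)*(x+z)))) (not simplifiable)
  at LL: (((x*x)+(b+1))+((z*8)*(5+a))) (not simplifiable)
  at LLL: ((x*x)+(b+1)) (not simplifiable)
  at LLLL: (x*x) (not simplifiable)
  at LLLR: (b+1) (not simplifiable)
  at LLR: ((z*8)*(5+a)) (not simplifiable)
  at LLRL: (z*8) (not simplifiable)
  at LLRR: (5+a) (not simplifiable)
  at LR: (b+((z*2)*(x+z))) (not simplifiable)
  at LRR: ((z*2)*(x+z)) (not simplifiable)
  at LRRL: (z*2) (not simplifiable)
  at LRRR: (x+z) (not simplifiable)
  at R: (((b*3)*13)+(((z+a)*8)+5)) (not simplifiable)
  at RL: ((b*3)*13) (not simplifiable)
  at RLL: (b*3) (not simplifiable)
  at RR: (((z+a)*8)+5) (not simplifiable)
  at RRL: ((z+a)*8) (not simplifiable)
  at RRLL: (z+a) (not simplifiable)
Result: no simplifiable subexpression found -> normal form.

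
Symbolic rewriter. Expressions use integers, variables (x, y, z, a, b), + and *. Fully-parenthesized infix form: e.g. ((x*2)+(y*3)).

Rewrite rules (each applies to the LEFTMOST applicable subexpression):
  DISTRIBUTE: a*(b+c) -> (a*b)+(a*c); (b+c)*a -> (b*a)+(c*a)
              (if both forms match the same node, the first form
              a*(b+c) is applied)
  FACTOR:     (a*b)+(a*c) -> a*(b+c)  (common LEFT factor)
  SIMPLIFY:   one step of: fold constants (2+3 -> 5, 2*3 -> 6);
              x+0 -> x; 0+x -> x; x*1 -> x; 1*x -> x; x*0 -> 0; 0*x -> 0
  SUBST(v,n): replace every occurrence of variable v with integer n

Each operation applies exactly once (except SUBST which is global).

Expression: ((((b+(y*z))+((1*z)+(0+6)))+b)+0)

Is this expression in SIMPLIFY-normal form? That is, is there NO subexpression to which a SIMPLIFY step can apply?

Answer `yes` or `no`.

Answer: no

Derivation:
Expression: ((((b+(y*z))+((1*z)+(0+6)))+b)+0)
Scanning for simplifiable subexpressions (pre-order)...
  at root: ((((b+(y*z))+((1*z)+(0+6)))+b)+0) (SIMPLIFIABLE)
  at L: (((b+(y*z))+((1*z)+(0+6)))+b) (not simplifiable)
  at LL: ((b+(y*z))+((1*z)+(0+6))) (not simplifiable)
  at LLL: (b+(y*z)) (not simplifiable)
  at LLLR: (y*z) (not simplifiable)
  at LLR: ((1*z)+(0+6)) (not simplifiable)
  at LLRL: (1*z) (SIMPLIFIABLE)
  at LLRR: (0+6) (SIMPLIFIABLE)
Found simplifiable subexpr at path root: ((((b+(y*z))+((1*z)+(0+6)))+b)+0)
One SIMPLIFY step would give: (((b+(y*z))+((1*z)+(0+6)))+b)
-> NOT in normal form.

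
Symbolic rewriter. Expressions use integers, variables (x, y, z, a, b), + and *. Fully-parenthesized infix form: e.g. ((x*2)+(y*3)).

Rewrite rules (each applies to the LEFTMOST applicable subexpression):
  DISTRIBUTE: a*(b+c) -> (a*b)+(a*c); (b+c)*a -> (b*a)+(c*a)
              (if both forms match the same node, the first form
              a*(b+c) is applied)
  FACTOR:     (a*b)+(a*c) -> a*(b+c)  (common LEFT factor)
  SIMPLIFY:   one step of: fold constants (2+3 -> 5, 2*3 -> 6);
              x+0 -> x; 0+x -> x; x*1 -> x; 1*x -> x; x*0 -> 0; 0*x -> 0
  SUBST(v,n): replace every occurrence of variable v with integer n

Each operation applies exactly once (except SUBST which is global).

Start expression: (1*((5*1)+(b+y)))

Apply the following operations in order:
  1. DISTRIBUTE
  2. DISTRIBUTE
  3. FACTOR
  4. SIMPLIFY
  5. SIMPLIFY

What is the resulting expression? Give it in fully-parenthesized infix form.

Answer: (5+(1*(b+y)))

Derivation:
Start: (1*((5*1)+(b+y)))
Apply DISTRIBUTE at root (target: (1*((5*1)+(b+y)))): (1*((5*1)+(b+y))) -> ((1*(5*1))+(1*(b+y)))
Apply DISTRIBUTE at R (target: (1*(b+y))): ((1*(5*1))+(1*(b+y))) -> ((1*(5*1))+((1*b)+(1*y)))
Apply FACTOR at R (target: ((1*b)+(1*y))): ((1*(5*1))+((1*b)+(1*y))) -> ((1*(5*1))+(1*(b+y)))
Apply SIMPLIFY at L (target: (1*(5*1))): ((1*(5*1))+(1*(b+y))) -> ((5*1)+(1*(b+y)))
Apply SIMPLIFY at L (target: (5*1)): ((5*1)+(1*(b+y))) -> (5+(1*(b+y)))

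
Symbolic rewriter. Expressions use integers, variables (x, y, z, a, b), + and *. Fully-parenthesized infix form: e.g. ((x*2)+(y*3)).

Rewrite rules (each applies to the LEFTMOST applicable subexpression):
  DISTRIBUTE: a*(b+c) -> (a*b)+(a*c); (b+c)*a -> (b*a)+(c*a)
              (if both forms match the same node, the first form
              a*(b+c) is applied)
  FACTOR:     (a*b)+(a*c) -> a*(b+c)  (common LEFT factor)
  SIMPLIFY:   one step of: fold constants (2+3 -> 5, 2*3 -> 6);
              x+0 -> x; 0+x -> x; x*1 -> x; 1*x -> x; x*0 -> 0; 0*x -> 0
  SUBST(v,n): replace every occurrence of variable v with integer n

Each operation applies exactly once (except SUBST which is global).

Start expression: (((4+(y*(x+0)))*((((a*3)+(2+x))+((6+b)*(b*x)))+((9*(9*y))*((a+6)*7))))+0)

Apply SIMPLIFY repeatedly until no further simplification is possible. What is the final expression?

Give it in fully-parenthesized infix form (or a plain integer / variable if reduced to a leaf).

Answer: ((4+(y*x))*((((a*3)+(2+x))+((6+b)*(b*x)))+((9*(9*y))*((a+6)*7))))

Derivation:
Start: (((4+(y*(x+0)))*((((a*3)+(2+x))+((6+b)*(b*x)))+((9*(9*y))*((a+6)*7))))+0)
Step 1: at root: (((4+(y*(x+0)))*((((a*3)+(2+x))+((6+b)*(b*x)))+((9*(9*y))*((a+6)*7))))+0) -> ((4+(y*(x+0)))*((((a*3)+(2+x))+((6+b)*(b*x)))+((9*(9*y))*((a+6)*7)))); overall: (((4+(y*(x+0)))*((((a*3)+(2+x))+((6+b)*(b*x)))+((9*(9*y))*((a+6)*7))))+0) -> ((4+(y*(x+0)))*((((a*3)+(2+x))+((6+b)*(b*x)))+((9*(9*y))*((a+6)*7))))
Step 2: at LRR: (x+0) -> x; overall: ((4+(y*(x+0)))*((((a*3)+(2+x))+((6+b)*(b*x)))+((9*(9*y))*((a+6)*7)))) -> ((4+(y*x))*((((a*3)+(2+x))+((6+b)*(b*x)))+((9*(9*y))*((a+6)*7))))
Fixed point: ((4+(y*x))*((((a*3)+(2+x))+((6+b)*(b*x)))+((9*(9*y))*((a+6)*7))))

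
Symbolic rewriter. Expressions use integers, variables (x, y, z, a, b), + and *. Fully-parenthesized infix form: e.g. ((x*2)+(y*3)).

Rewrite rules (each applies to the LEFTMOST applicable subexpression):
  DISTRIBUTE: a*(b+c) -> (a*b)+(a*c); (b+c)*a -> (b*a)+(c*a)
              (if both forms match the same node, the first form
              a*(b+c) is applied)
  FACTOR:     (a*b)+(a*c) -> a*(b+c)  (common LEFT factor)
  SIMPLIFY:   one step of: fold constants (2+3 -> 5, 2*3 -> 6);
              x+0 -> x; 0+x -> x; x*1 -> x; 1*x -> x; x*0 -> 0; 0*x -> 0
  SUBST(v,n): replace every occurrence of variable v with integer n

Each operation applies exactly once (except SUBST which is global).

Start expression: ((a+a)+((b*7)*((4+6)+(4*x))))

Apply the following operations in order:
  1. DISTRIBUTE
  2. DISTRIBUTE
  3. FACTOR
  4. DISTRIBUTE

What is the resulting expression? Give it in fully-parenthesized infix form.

Start: ((a+a)+((b*7)*((4+6)+(4*x))))
Apply DISTRIBUTE at R (target: ((b*7)*((4+6)+(4*x)))): ((a+a)+((b*7)*((4+6)+(4*x)))) -> ((a+a)+(((b*7)*(4+6))+((b*7)*(4*x))))
Apply DISTRIBUTE at RL (target: ((b*7)*(4+6))): ((a+a)+(((b*7)*(4+6))+((b*7)*(4*x)))) -> ((a+a)+((((b*7)*4)+((b*7)*6))+((b*7)*(4*x))))
Apply FACTOR at RL (target: (((b*7)*4)+((b*7)*6))): ((a+a)+((((b*7)*4)+((b*7)*6))+((b*7)*(4*x)))) -> ((a+a)+(((b*7)*(4+6))+((b*7)*(4*x))))
Apply DISTRIBUTE at RL (target: ((b*7)*(4+6))): ((a+a)+(((b*7)*(4+6))+((b*7)*(4*x)))) -> ((a+a)+((((b*7)*4)+((b*7)*6))+((b*7)*(4*x))))

Answer: ((a+a)+((((b*7)*4)+((b*7)*6))+((b*7)*(4*x))))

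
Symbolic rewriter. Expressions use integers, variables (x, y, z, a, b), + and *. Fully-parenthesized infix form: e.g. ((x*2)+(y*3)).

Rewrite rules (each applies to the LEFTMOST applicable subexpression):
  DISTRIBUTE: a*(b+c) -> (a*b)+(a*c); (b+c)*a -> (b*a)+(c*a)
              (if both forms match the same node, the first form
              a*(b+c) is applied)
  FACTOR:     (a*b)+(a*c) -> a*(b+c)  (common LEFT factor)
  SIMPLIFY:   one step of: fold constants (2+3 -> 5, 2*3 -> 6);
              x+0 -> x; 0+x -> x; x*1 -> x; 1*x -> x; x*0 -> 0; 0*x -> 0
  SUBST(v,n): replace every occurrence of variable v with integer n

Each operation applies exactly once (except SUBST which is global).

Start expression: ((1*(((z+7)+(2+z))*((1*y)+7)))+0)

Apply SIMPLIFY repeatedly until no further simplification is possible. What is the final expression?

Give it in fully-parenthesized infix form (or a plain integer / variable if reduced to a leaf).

Start: ((1*(((z+7)+(2+z))*((1*y)+7)))+0)
Step 1: at root: ((1*(((z+7)+(2+z))*((1*y)+7)))+0) -> (1*(((z+7)+(2+z))*((1*y)+7))); overall: ((1*(((z+7)+(2+z))*((1*y)+7)))+0) -> (1*(((z+7)+(2+z))*((1*y)+7)))
Step 2: at root: (1*(((z+7)+(2+z))*((1*y)+7))) -> (((z+7)+(2+z))*((1*y)+7)); overall: (1*(((z+7)+(2+z))*((1*y)+7))) -> (((z+7)+(2+z))*((1*y)+7))
Step 3: at RL: (1*y) -> y; overall: (((z+7)+(2+z))*((1*y)+7)) -> (((z+7)+(2+z))*(y+7))
Fixed point: (((z+7)+(2+z))*(y+7))

Answer: (((z+7)+(2+z))*(y+7))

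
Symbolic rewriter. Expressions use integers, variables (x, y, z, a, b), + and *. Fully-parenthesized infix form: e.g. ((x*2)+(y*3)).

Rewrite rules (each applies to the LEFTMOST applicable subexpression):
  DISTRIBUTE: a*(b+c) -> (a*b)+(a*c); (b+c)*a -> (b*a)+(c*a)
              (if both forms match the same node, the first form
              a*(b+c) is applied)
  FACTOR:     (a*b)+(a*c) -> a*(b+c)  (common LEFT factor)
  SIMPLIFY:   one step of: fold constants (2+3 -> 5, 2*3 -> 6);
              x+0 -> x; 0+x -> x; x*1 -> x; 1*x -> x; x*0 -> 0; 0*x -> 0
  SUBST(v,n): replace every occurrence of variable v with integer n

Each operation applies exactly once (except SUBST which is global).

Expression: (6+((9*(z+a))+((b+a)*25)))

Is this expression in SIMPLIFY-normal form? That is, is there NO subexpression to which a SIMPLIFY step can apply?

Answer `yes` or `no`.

Answer: yes

Derivation:
Expression: (6+((9*(z+a))+((b+a)*25)))
Scanning for simplifiable subexpressions (pre-order)...
  at root: (6+((9*(z+a))+((b+a)*25))) (not simplifiable)
  at R: ((9*(z+a))+((b+a)*25)) (not simplifiable)
  at RL: (9*(z+a)) (not simplifiable)
  at RLR: (z+a) (not simplifiable)
  at RR: ((b+a)*25) (not simplifiable)
  at RRL: (b+a) (not simplifiable)
Result: no simplifiable subexpression found -> normal form.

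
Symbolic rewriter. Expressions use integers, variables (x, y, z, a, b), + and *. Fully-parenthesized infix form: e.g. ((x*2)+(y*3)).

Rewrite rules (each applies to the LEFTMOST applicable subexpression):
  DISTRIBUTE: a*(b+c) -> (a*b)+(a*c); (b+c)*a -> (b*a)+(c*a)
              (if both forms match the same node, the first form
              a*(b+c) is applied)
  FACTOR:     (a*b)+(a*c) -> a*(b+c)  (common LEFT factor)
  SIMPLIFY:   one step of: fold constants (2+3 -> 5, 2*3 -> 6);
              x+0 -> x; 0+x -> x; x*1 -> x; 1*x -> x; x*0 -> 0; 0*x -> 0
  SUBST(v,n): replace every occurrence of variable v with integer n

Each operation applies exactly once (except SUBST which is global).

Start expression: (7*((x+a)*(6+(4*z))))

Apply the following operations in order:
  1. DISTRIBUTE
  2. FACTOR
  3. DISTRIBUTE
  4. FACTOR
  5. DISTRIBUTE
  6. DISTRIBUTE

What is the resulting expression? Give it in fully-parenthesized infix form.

Start: (7*((x+a)*(6+(4*z))))
Apply DISTRIBUTE at R (target: ((x+a)*(6+(4*z)))): (7*((x+a)*(6+(4*z)))) -> (7*(((x+a)*6)+((x+a)*(4*z))))
Apply FACTOR at R (target: (((x+a)*6)+((x+a)*(4*z)))): (7*(((x+a)*6)+((x+a)*(4*z)))) -> (7*((x+a)*(6+(4*z))))
Apply DISTRIBUTE at R (target: ((x+a)*(6+(4*z)))): (7*((x+a)*(6+(4*z)))) -> (7*(((x+a)*6)+((x+a)*(4*z))))
Apply FACTOR at R (target: (((x+a)*6)+((x+a)*(4*z)))): (7*(((x+a)*6)+((x+a)*(4*z)))) -> (7*((x+a)*(6+(4*z))))
Apply DISTRIBUTE at R (target: ((x+a)*(6+(4*z)))): (7*((x+a)*(6+(4*z)))) -> (7*(((x+a)*6)+((x+a)*(4*z))))
Apply DISTRIBUTE at root (target: (7*(((x+a)*6)+((x+a)*(4*z))))): (7*(((x+a)*6)+((x+a)*(4*z)))) -> ((7*((x+a)*6))+(7*((x+a)*(4*z))))

Answer: ((7*((x+a)*6))+(7*((x+a)*(4*z))))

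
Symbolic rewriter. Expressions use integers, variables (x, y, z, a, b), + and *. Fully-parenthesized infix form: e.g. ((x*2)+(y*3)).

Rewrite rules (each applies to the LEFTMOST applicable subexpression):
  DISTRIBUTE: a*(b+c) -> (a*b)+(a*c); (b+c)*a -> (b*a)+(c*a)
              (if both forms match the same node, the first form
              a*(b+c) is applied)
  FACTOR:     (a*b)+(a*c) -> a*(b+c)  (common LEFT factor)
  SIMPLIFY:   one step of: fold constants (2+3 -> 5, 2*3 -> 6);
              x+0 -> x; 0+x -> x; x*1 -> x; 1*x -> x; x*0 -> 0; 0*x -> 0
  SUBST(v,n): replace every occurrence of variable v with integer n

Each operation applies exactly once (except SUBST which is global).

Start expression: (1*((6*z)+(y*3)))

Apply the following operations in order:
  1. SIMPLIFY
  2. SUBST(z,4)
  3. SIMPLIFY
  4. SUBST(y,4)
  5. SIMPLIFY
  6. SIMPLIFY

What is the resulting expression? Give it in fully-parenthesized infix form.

Answer: 36

Derivation:
Start: (1*((6*z)+(y*3)))
Apply SIMPLIFY at root (target: (1*((6*z)+(y*3)))): (1*((6*z)+(y*3))) -> ((6*z)+(y*3))
Apply SUBST(z,4): ((6*z)+(y*3)) -> ((6*4)+(y*3))
Apply SIMPLIFY at L (target: (6*4)): ((6*4)+(y*3)) -> (24+(y*3))
Apply SUBST(y,4): (24+(y*3)) -> (24+(4*3))
Apply SIMPLIFY at R (target: (4*3)): (24+(4*3)) -> (24+12)
Apply SIMPLIFY at root (target: (24+12)): (24+12) -> 36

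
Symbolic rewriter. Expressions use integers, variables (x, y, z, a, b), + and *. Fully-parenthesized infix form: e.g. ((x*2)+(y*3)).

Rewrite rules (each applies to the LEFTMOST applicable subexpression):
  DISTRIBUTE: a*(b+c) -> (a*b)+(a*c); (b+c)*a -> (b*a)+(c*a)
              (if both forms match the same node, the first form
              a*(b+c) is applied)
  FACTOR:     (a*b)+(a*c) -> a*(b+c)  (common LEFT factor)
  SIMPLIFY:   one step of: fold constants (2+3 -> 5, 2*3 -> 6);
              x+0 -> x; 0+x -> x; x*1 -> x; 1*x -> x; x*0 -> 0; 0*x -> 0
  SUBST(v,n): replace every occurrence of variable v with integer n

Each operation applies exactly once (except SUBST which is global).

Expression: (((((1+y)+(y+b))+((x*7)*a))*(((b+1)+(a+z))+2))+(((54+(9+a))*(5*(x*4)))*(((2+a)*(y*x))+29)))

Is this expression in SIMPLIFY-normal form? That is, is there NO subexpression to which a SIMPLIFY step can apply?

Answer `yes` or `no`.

Answer: yes

Derivation:
Expression: (((((1+y)+(y+b))+((x*7)*a))*(((b+1)+(a+z))+2))+(((54+(9+a))*(5*(x*4)))*(((2+a)*(y*x))+29)))
Scanning for simplifiable subexpressions (pre-order)...
  at root: (((((1+y)+(y+b))+((x*7)*a))*(((b+1)+(a+z))+2))+(((54+(9+a))*(5*(x*4)))*(((2+a)*(y*x))+29))) (not simplifiable)
  at L: ((((1+y)+(y+b))+((x*7)*a))*(((b+1)+(a+z))+2)) (not simplifiable)
  at LL: (((1+y)+(y+b))+((x*7)*a)) (not simplifiable)
  at LLL: ((1+y)+(y+b)) (not simplifiable)
  at LLLL: (1+y) (not simplifiable)
  at LLLR: (y+b) (not simplifiable)
  at LLR: ((x*7)*a) (not simplifiable)
  at LLRL: (x*7) (not simplifiable)
  at LR: (((b+1)+(a+z))+2) (not simplifiable)
  at LRL: ((b+1)+(a+z)) (not simplifiable)
  at LRLL: (b+1) (not simplifiable)
  at LRLR: (a+z) (not simplifiable)
  at R: (((54+(9+a))*(5*(x*4)))*(((2+a)*(y*x))+29)) (not simplifiable)
  at RL: ((54+(9+a))*(5*(x*4))) (not simplifiable)
  at RLL: (54+(9+a)) (not simplifiable)
  at RLLR: (9+a) (not simplifiable)
  at RLR: (5*(x*4)) (not simplifiable)
  at RLRR: (x*4) (not simplifiable)
  at RR: (((2+a)*(y*x))+29) (not simplifiable)
  at RRL: ((2+a)*(y*x)) (not simplifiable)
  at RRLL: (2+a) (not simplifiable)
  at RRLR: (y*x) (not simplifiable)
Result: no simplifiable subexpression found -> normal form.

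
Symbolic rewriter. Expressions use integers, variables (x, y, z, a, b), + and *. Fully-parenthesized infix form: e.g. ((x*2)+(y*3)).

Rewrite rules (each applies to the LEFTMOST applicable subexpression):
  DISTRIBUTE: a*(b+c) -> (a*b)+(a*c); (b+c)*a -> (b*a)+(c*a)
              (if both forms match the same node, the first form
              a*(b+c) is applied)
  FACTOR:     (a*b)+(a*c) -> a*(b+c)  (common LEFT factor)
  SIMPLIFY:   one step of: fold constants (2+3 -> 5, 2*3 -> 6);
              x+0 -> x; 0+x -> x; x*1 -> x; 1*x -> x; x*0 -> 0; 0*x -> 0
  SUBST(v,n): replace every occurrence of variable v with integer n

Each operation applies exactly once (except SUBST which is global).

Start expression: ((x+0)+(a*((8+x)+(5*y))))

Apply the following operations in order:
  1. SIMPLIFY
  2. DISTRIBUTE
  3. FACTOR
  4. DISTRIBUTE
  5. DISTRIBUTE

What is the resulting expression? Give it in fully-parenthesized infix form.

Start: ((x+0)+(a*((8+x)+(5*y))))
Apply SIMPLIFY at L (target: (x+0)): ((x+0)+(a*((8+x)+(5*y)))) -> (x+(a*((8+x)+(5*y))))
Apply DISTRIBUTE at R (target: (a*((8+x)+(5*y)))): (x+(a*((8+x)+(5*y)))) -> (x+((a*(8+x))+(a*(5*y))))
Apply FACTOR at R (target: ((a*(8+x))+(a*(5*y)))): (x+((a*(8+x))+(a*(5*y)))) -> (x+(a*((8+x)+(5*y))))
Apply DISTRIBUTE at R (target: (a*((8+x)+(5*y)))): (x+(a*((8+x)+(5*y)))) -> (x+((a*(8+x))+(a*(5*y))))
Apply DISTRIBUTE at RL (target: (a*(8+x))): (x+((a*(8+x))+(a*(5*y)))) -> (x+(((a*8)+(a*x))+(a*(5*y))))

Answer: (x+(((a*8)+(a*x))+(a*(5*y))))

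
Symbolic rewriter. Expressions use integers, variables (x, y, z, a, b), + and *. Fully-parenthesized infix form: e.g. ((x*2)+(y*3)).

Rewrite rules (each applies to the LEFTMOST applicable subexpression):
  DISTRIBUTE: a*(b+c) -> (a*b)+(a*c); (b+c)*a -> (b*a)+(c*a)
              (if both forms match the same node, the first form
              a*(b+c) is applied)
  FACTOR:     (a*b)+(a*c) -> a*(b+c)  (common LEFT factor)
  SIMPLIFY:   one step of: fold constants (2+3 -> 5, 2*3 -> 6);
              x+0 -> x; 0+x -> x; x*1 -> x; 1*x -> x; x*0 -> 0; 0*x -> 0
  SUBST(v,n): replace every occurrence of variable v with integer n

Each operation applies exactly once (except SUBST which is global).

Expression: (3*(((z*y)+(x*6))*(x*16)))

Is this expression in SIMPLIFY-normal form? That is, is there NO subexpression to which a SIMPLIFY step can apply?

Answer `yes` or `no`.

Answer: yes

Derivation:
Expression: (3*(((z*y)+(x*6))*(x*16)))
Scanning for simplifiable subexpressions (pre-order)...
  at root: (3*(((z*y)+(x*6))*(x*16))) (not simplifiable)
  at R: (((z*y)+(x*6))*(x*16)) (not simplifiable)
  at RL: ((z*y)+(x*6)) (not simplifiable)
  at RLL: (z*y) (not simplifiable)
  at RLR: (x*6) (not simplifiable)
  at RR: (x*16) (not simplifiable)
Result: no simplifiable subexpression found -> normal form.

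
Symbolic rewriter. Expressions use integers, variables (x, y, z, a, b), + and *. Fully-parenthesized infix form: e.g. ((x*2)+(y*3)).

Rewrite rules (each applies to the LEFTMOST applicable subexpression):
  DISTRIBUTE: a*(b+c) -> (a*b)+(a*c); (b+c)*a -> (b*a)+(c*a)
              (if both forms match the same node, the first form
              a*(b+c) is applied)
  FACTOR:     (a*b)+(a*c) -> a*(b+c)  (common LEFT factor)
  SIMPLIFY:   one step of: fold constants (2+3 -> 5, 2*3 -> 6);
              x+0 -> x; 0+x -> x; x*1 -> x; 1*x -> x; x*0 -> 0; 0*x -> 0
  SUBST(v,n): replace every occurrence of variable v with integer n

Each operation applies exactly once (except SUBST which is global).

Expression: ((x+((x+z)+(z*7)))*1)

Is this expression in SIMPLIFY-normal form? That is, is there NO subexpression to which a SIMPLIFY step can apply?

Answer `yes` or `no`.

Answer: no

Derivation:
Expression: ((x+((x+z)+(z*7)))*1)
Scanning for simplifiable subexpressions (pre-order)...
  at root: ((x+((x+z)+(z*7)))*1) (SIMPLIFIABLE)
  at L: (x+((x+z)+(z*7))) (not simplifiable)
  at LR: ((x+z)+(z*7)) (not simplifiable)
  at LRL: (x+z) (not simplifiable)
  at LRR: (z*7) (not simplifiable)
Found simplifiable subexpr at path root: ((x+((x+z)+(z*7)))*1)
One SIMPLIFY step would give: (x+((x+z)+(z*7)))
-> NOT in normal form.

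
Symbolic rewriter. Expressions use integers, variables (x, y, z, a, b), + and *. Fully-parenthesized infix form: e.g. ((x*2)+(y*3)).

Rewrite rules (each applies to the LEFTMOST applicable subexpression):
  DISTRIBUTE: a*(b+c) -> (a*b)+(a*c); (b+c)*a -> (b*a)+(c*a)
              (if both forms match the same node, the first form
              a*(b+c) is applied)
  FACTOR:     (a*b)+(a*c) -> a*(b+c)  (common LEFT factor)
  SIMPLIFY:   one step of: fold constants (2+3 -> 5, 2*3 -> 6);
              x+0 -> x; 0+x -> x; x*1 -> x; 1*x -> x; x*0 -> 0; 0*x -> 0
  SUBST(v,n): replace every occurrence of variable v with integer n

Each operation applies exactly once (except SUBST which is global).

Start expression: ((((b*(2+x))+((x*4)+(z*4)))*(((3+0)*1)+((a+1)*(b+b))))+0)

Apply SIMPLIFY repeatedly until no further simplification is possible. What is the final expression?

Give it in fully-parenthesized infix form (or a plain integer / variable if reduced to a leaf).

Answer: (((b*(2+x))+((x*4)+(z*4)))*(3+((a+1)*(b+b))))

Derivation:
Start: ((((b*(2+x))+((x*4)+(z*4)))*(((3+0)*1)+((a+1)*(b+b))))+0)
Step 1: at root: ((((b*(2+x))+((x*4)+(z*4)))*(((3+0)*1)+((a+1)*(b+b))))+0) -> (((b*(2+x))+((x*4)+(z*4)))*(((3+0)*1)+((a+1)*(b+b)))); overall: ((((b*(2+x))+((x*4)+(z*4)))*(((3+0)*1)+((a+1)*(b+b))))+0) -> (((b*(2+x))+((x*4)+(z*4)))*(((3+0)*1)+((a+1)*(b+b))))
Step 2: at RL: ((3+0)*1) -> (3+0); overall: (((b*(2+x))+((x*4)+(z*4)))*(((3+0)*1)+((a+1)*(b+b)))) -> (((b*(2+x))+((x*4)+(z*4)))*((3+0)+((a+1)*(b+b))))
Step 3: at RL: (3+0) -> 3; overall: (((b*(2+x))+((x*4)+(z*4)))*((3+0)+((a+1)*(b+b)))) -> (((b*(2+x))+((x*4)+(z*4)))*(3+((a+1)*(b+b))))
Fixed point: (((b*(2+x))+((x*4)+(z*4)))*(3+((a+1)*(b+b))))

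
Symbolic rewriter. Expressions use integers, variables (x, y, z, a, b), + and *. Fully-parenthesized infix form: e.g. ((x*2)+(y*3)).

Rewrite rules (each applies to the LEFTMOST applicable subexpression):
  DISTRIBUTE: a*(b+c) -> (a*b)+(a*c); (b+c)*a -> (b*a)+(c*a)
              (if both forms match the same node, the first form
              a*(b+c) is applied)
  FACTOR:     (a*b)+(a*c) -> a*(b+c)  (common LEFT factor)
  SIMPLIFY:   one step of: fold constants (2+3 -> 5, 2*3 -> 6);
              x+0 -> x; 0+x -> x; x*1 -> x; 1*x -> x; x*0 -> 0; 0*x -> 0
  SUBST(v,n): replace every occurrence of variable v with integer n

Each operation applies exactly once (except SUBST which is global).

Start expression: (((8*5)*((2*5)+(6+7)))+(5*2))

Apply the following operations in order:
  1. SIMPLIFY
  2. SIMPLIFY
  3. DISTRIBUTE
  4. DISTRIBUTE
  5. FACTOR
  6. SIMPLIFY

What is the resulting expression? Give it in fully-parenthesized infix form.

Start: (((8*5)*((2*5)+(6+7)))+(5*2))
Apply SIMPLIFY at LL (target: (8*5)): (((8*5)*((2*5)+(6+7)))+(5*2)) -> ((40*((2*5)+(6+7)))+(5*2))
Apply SIMPLIFY at LRL (target: (2*5)): ((40*((2*5)+(6+7)))+(5*2)) -> ((40*(10+(6+7)))+(5*2))
Apply DISTRIBUTE at L (target: (40*(10+(6+7)))): ((40*(10+(6+7)))+(5*2)) -> (((40*10)+(40*(6+7)))+(5*2))
Apply DISTRIBUTE at LR (target: (40*(6+7))): (((40*10)+(40*(6+7)))+(5*2)) -> (((40*10)+((40*6)+(40*7)))+(5*2))
Apply FACTOR at LR (target: ((40*6)+(40*7))): (((40*10)+((40*6)+(40*7)))+(5*2)) -> (((40*10)+(40*(6+7)))+(5*2))
Apply SIMPLIFY at LL (target: (40*10)): (((40*10)+(40*(6+7)))+(5*2)) -> ((400+(40*(6+7)))+(5*2))

Answer: ((400+(40*(6+7)))+(5*2))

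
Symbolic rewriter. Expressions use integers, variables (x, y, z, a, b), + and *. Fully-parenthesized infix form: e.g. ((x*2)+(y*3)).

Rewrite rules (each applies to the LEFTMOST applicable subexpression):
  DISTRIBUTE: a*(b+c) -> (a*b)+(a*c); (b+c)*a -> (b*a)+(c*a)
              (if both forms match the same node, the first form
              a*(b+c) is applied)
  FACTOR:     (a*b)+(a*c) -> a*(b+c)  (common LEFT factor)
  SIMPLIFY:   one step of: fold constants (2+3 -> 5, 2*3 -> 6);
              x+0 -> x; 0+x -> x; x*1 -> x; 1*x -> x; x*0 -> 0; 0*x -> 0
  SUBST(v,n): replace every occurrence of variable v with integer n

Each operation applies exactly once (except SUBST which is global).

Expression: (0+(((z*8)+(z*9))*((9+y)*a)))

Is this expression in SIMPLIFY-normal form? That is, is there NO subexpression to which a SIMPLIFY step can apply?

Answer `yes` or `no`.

Expression: (0+(((z*8)+(z*9))*((9+y)*a)))
Scanning for simplifiable subexpressions (pre-order)...
  at root: (0+(((z*8)+(z*9))*((9+y)*a))) (SIMPLIFIABLE)
  at R: (((z*8)+(z*9))*((9+y)*a)) (not simplifiable)
  at RL: ((z*8)+(z*9)) (not simplifiable)
  at RLL: (z*8) (not simplifiable)
  at RLR: (z*9) (not simplifiable)
  at RR: ((9+y)*a) (not simplifiable)
  at RRL: (9+y) (not simplifiable)
Found simplifiable subexpr at path root: (0+(((z*8)+(z*9))*((9+y)*a)))
One SIMPLIFY step would give: (((z*8)+(z*9))*((9+y)*a))
-> NOT in normal form.

Answer: no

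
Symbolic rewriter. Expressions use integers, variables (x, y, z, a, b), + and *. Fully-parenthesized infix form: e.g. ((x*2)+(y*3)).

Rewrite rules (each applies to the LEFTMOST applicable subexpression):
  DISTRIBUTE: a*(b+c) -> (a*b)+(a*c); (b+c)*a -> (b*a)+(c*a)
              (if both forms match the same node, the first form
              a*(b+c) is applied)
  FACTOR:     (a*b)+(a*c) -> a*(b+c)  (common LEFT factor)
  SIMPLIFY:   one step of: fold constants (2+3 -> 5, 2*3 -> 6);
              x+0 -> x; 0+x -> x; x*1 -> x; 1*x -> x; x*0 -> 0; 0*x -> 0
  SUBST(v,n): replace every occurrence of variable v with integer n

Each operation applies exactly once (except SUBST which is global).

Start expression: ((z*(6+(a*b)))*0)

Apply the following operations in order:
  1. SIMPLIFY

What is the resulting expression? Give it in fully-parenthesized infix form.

Answer: 0

Derivation:
Start: ((z*(6+(a*b)))*0)
Apply SIMPLIFY at root (target: ((z*(6+(a*b)))*0)): ((z*(6+(a*b)))*0) -> 0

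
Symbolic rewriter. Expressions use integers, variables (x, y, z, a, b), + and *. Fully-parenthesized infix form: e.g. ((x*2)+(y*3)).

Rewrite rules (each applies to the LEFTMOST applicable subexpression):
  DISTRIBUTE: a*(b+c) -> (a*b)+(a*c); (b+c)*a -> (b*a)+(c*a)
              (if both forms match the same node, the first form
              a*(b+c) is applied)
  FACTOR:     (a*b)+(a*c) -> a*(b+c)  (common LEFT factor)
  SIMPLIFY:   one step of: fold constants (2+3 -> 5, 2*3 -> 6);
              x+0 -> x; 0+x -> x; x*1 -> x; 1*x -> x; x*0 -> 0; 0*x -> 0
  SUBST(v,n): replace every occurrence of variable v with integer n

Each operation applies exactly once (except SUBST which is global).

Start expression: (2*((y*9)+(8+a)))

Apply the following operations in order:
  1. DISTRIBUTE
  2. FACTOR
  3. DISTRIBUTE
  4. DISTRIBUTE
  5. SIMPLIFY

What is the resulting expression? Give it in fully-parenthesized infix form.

Answer: ((2*(y*9))+(16+(2*a)))

Derivation:
Start: (2*((y*9)+(8+a)))
Apply DISTRIBUTE at root (target: (2*((y*9)+(8+a)))): (2*((y*9)+(8+a))) -> ((2*(y*9))+(2*(8+a)))
Apply FACTOR at root (target: ((2*(y*9))+(2*(8+a)))): ((2*(y*9))+(2*(8+a))) -> (2*((y*9)+(8+a)))
Apply DISTRIBUTE at root (target: (2*((y*9)+(8+a)))): (2*((y*9)+(8+a))) -> ((2*(y*9))+(2*(8+a)))
Apply DISTRIBUTE at R (target: (2*(8+a))): ((2*(y*9))+(2*(8+a))) -> ((2*(y*9))+((2*8)+(2*a)))
Apply SIMPLIFY at RL (target: (2*8)): ((2*(y*9))+((2*8)+(2*a))) -> ((2*(y*9))+(16+(2*a)))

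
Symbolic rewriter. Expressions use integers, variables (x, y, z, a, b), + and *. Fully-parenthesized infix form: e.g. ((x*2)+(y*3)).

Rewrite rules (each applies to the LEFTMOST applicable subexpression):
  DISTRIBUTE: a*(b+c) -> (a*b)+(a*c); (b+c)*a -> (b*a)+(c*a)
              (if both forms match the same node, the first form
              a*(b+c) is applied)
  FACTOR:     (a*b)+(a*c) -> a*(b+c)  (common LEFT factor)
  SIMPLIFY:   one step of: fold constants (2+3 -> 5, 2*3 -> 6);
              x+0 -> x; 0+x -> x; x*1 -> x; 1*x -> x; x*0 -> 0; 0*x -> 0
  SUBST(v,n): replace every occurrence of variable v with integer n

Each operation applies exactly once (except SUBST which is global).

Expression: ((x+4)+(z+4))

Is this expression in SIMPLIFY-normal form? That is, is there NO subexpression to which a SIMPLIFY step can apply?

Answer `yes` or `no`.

Answer: yes

Derivation:
Expression: ((x+4)+(z+4))
Scanning for simplifiable subexpressions (pre-order)...
  at root: ((x+4)+(z+4)) (not simplifiable)
  at L: (x+4) (not simplifiable)
  at R: (z+4) (not simplifiable)
Result: no simplifiable subexpression found -> normal form.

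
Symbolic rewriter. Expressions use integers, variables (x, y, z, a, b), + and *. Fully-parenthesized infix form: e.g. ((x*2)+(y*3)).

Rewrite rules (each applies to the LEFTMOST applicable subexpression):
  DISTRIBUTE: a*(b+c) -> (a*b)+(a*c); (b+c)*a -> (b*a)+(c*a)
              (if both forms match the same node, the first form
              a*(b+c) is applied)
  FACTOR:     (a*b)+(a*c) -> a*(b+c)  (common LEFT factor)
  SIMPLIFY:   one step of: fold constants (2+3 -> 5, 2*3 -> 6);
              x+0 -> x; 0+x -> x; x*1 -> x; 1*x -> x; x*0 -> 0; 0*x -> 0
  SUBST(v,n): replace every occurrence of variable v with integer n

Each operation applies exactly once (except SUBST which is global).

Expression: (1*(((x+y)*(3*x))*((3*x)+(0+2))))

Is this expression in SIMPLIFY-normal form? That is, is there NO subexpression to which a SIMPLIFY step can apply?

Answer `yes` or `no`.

Expression: (1*(((x+y)*(3*x))*((3*x)+(0+2))))
Scanning for simplifiable subexpressions (pre-order)...
  at root: (1*(((x+y)*(3*x))*((3*x)+(0+2)))) (SIMPLIFIABLE)
  at R: (((x+y)*(3*x))*((3*x)+(0+2))) (not simplifiable)
  at RL: ((x+y)*(3*x)) (not simplifiable)
  at RLL: (x+y) (not simplifiable)
  at RLR: (3*x) (not simplifiable)
  at RR: ((3*x)+(0+2)) (not simplifiable)
  at RRL: (3*x) (not simplifiable)
  at RRR: (0+2) (SIMPLIFIABLE)
Found simplifiable subexpr at path root: (1*(((x+y)*(3*x))*((3*x)+(0+2))))
One SIMPLIFY step would give: (((x+y)*(3*x))*((3*x)+(0+2)))
-> NOT in normal form.

Answer: no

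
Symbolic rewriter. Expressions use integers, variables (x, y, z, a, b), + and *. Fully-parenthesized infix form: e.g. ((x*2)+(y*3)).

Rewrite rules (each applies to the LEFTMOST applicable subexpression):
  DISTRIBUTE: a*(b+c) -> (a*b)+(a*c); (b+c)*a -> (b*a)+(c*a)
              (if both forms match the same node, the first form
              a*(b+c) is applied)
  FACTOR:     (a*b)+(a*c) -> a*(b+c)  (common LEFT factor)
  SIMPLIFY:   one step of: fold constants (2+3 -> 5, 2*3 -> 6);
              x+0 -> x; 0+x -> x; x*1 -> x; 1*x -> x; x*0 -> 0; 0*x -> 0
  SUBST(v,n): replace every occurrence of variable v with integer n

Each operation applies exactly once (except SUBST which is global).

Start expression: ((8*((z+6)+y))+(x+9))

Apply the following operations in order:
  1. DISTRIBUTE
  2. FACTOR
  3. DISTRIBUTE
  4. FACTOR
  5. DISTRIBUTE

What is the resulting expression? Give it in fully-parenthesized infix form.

Answer: (((8*(z+6))+(8*y))+(x+9))

Derivation:
Start: ((8*((z+6)+y))+(x+9))
Apply DISTRIBUTE at L (target: (8*((z+6)+y))): ((8*((z+6)+y))+(x+9)) -> (((8*(z+6))+(8*y))+(x+9))
Apply FACTOR at L (target: ((8*(z+6))+(8*y))): (((8*(z+6))+(8*y))+(x+9)) -> ((8*((z+6)+y))+(x+9))
Apply DISTRIBUTE at L (target: (8*((z+6)+y))): ((8*((z+6)+y))+(x+9)) -> (((8*(z+6))+(8*y))+(x+9))
Apply FACTOR at L (target: ((8*(z+6))+(8*y))): (((8*(z+6))+(8*y))+(x+9)) -> ((8*((z+6)+y))+(x+9))
Apply DISTRIBUTE at L (target: (8*((z+6)+y))): ((8*((z+6)+y))+(x+9)) -> (((8*(z+6))+(8*y))+(x+9))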